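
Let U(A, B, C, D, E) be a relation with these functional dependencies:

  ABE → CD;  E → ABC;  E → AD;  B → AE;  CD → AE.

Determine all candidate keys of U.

{B}, {E}, {C, D}

{B}⁺: B→AE adds A, E; ABE→CD adds C, D → {A, B, C, D, E}.
{E}⁺: E→ABC adds A, B, C; E→AD adds D → {A, B, C, D, E}.
{C, D}⁺: CD→AE adds A, E; E→ABC adds B → {A, B, C, D, E}. Minimal: {D}⁺ = {D}; {C}⁺ = {C} — none reach the full schema.
Any other superkey contains one of these as a subset, so there are no further candidate keys.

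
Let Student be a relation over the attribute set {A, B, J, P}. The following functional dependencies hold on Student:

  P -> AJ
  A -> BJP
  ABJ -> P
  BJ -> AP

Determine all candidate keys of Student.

{A}; {P}; {B, J}

{A}⁺: A→BJP adds B, J, P → {A, B, J, P}.
{P}⁺: P→AJ adds A, J; A→BJP adds B → {A, B, J, P}.
{B, J}⁺: BJ→AP adds A, P → {A, B, J, P}. Minimal: {J}⁺ = {J}; {B}⁺ = {B} — none reach the full schema.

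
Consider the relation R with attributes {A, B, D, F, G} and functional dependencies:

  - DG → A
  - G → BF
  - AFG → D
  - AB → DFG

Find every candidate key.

{A, B}⁺: AB→DFG adds D, F, G → {A, B, D, F, G}. Minimal: {B}⁺ = {B}; {A}⁺ = {A} — none reach the full schema.
{A, G}⁺: G→BF adds B, F; AFG→D adds D → {A, B, D, F, G}. Minimal: {G}⁺ = {B, F, G}; {A}⁺ = {A} — none reach the full schema.
{D, G}⁺: DG→A adds A; G→BF adds B, F → {A, B, D, F, G}. Minimal: {G}⁺ = {B, F, G}; {D}⁺ = {D} — none reach the full schema.
Any other superkey contains one of these as a subset, so there are no further candidate keys.

(A, B), (A, G), (D, G)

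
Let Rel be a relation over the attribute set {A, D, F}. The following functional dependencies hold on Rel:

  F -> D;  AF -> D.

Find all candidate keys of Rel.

{A, F}⁺: F→D adds D → {A, D, F}.
No other minimal superkey exists.

{A, F}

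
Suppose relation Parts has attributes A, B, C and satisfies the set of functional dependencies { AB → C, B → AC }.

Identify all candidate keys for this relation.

(B)

Attribute B never appears on the right-hand side of any dependency, so B must belong to every candidate key.
{B}⁺ = {A, B, C}, which is all of the schema, so {B} is the only candidate key.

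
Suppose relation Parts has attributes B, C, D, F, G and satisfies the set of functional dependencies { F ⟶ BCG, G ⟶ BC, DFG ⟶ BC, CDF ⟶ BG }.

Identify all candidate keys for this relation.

Attributes D, F never appear on any right-hand side, so every candidate key must contain {D, F}.
{D, F}⁺ = {B, C, D, F, G}, which is all of the schema, so {D, F} is the only candidate key.

(D, F)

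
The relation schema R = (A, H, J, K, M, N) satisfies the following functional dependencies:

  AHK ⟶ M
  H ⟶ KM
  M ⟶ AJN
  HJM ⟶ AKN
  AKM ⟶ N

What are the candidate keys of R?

(H)

Attribute H never appears on the right-hand side of any dependency, so H must belong to every candidate key.
{H}⁺ = {A, H, J, K, M, N}, which is all of the schema, so {H} is the only candidate key.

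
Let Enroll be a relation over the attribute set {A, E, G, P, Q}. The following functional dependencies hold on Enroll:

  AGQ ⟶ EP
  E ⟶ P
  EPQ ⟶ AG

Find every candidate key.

Attribute Q never appears on the right-hand side of any dependency, so Q must belong to every candidate key.
{Q}⁺ = {Q}, which is not all of the schema, so we must add further attributes.
{E, Q}⁺: E→P adds P; EPQ→AG adds A, G → {A, E, G, P, Q}. Minimal: {Q}⁺ = {Q}; {E}⁺ = {E, P} — none reach the full schema.
{A, G, Q}⁺: AGQ→EP adds E, P → {A, E, G, P, Q}. Minimal: {G, Q}⁺ = {G, Q}; {A, Q}⁺ = {A, Q}; {A, G}⁺ = {A, G} — none reach the full schema.

EQ, AGQ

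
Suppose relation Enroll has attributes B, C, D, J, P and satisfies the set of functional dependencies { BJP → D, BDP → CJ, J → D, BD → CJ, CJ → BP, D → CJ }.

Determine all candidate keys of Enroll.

{D}⁺: D→CJ adds C, J; CJ→BP adds B, P → {B, C, D, J, P}.
{J}⁺: J→D adds D; D→CJ adds C; CJ→BP adds B, P → {B, C, D, J, P}.

(D), (J)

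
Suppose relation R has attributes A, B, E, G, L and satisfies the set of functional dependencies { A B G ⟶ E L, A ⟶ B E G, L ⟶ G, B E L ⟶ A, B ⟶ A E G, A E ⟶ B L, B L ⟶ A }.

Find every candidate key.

{A}; {B}

{A}⁺: A→BEG adds B, E, G; AE→BL adds L → {A, B, E, G, L}.
{B}⁺: B→AEG adds A, E, G; AE→BL adds L → {A, B, E, G, L}.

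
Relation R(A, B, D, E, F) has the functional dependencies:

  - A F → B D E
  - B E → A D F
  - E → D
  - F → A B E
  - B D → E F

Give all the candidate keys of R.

(F), (B, D), (B, E)

{F}⁺: F→ABE adds A, B, E; AF→BDE adds D → {A, B, D, E, F}.
{B, D}⁺: BD→EF adds E, F; BE→ADF adds A → {A, B, D, E, F}. Minimal: {D}⁺ = {D}; {B}⁺ = {B} — none reach the full schema.
{B, E}⁺: BE→ADF adds A, D, F → {A, B, D, E, F}. Minimal: {E}⁺ = {D, E}; {B}⁺ = {B} — none reach the full schema.
Any other superkey contains one of these as a subset, so there are no further candidate keys.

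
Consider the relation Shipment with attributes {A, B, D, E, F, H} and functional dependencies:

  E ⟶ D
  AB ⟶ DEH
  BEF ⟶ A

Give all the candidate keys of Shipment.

Attributes B, F never appear on any right-hand side, so every candidate key must contain {B, F}.
{B, F}⁺ = {B, F}, which is not all of the schema, so we must add further attributes.
{A, B, F}⁺: AB→DEH adds D, E, H → {A, B, D, E, F, H}. Minimal: {B, F}⁺ = {B, F}; {A, F}⁺ = {A, F}; {A, B}⁺ = {A, B, D, E, H} — none reach the full schema.
{B, E, F}⁺: E→D adds D; BEF→A adds A; AB→DEH adds H → {A, B, D, E, F, H}. Minimal: {E, F}⁺ = {D, E, F}; {B, F}⁺ = {B, F}; {B, E}⁺ = {B, D, E} — none reach the full schema.

(A, B, F), (B, E, F)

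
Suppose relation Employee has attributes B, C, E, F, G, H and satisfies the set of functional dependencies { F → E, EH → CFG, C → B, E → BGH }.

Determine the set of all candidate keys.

{E}⁺: E→BGH adds B, G, H; EH→CFG adds C, F → {B, C, E, F, G, H}.
{F}⁺: F→E adds E; E→BGH adds B, G, H; EH→CFG adds C → {B, C, E, F, G, H}.

E, F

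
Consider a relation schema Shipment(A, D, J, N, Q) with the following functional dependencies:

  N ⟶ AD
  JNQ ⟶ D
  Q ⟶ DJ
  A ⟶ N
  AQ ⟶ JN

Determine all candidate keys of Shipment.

{A, Q}; {N, Q}

Attribute Q never appears on the right-hand side of any dependency, so Q must belong to every candidate key.
{Q}⁺ = {D, J, Q}, which is not all of the schema, so we must add further attributes.
{A, Q}⁺: Q→DJ adds D, J; A→N adds N → {A, D, J, N, Q}. Minimal: {Q}⁺ = {D, J, Q}; {A}⁺ = {A, D, N} — none reach the full schema.
{N, Q}⁺: N→AD adds A, D; Q→DJ adds J → {A, D, J, N, Q}. Minimal: {Q}⁺ = {D, J, Q}; {N}⁺ = {A, D, N} — none reach the full schema.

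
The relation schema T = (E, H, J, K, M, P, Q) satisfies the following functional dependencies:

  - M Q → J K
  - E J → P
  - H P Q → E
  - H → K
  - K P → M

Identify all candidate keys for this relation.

{H, P, Q}; {E, H, J, Q}; {E, H, M, Q}

Attributes H, Q never appear on any right-hand side, so every candidate key must contain {H, Q}.
{H, Q}⁺ = {H, K, Q}, which is not all of the schema, so we must add further attributes.
{H, P, Q}⁺: HPQ→E adds E; H→K adds K; KP→M adds M; MQ→JK adds J → {E, H, J, K, M, P, Q}.
{E, H, J, Q}⁺: EJ→P adds P; H→K adds K; KP→M adds M → {E, H, J, K, M, P, Q}.
{E, H, M, Q}⁺: MQ→JK adds J, K; EJ→P adds P → {E, H, J, K, M, P, Q}.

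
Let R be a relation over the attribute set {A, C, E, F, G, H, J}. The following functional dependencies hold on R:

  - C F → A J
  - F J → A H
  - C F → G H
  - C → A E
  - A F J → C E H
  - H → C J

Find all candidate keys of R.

{C, F}, {F, H}, {F, J}

Attribute F never appears on the right-hand side of any dependency, so F must belong to every candidate key.
{F}⁺ = {F}, which is not all of the schema, so we must add further attributes.
{C, F}⁺: CF→AJ adds A, J; FJ→AH adds H; CF→GH adds G; C→AE adds E → {A, C, E, F, G, H, J}. Minimal: {F}⁺ = {F}; {C}⁺ = {A, C, E} — none reach the full schema.
{F, H}⁺: H→CJ adds C, J; CF→AJ adds A; CF→GH adds G; C→AE adds E → {A, C, E, F, G, H, J}. Minimal: {H}⁺ = {A, C, E, H, J}; {F}⁺ = {F} — none reach the full schema.
{F, J}⁺: FJ→AH adds A, H; AFJ→CEH adds C, E; CF→GH adds G → {A, C, E, F, G, H, J}. Minimal: {J}⁺ = {J}; {F}⁺ = {F} — none reach the full schema.
Any other superkey contains one of these as a subset, so there are no further candidate keys.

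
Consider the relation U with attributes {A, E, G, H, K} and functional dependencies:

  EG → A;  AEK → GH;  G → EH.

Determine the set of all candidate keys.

Attribute K never appears on the right-hand side of any dependency, so K must belong to every candidate key.
{K}⁺ = {K}, which is not all of the schema, so we must add further attributes.
{G, K}⁺: G→EH adds E, H; EG→A adds A → {A, E, G, H, K}. Minimal: {K}⁺ = {K}; {G}⁺ = {A, E, G, H} — none reach the full schema.
{A, E, K}⁺: AEK→GH adds G, H → {A, E, G, H, K}. Minimal: {E, K}⁺ = {E, K}; {A, K}⁺ = {A, K}; {A, E}⁺ = {A, E} — none reach the full schema.
Any other superkey contains one of these as a subset, so there are no further candidate keys.

{G, K}, {A, E, K}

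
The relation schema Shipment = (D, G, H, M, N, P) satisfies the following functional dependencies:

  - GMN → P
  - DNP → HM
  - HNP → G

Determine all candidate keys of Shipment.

Attributes D, N never appear on any right-hand side, so every candidate key must contain {D, N}.
{D, N}⁺ = {D, N}, which is not all of the schema, so we must add further attributes.
{D, N, P}⁺: DNP→HM adds H, M; HNP→G adds G → {D, G, H, M, N, P}.
{D, G, M, N}⁺: GMN→P adds P; DNP→HM adds H → {D, G, H, M, N, P}.
Any other superkey contains one of these as a subset, so there are no further candidate keys.

DNP, DGMN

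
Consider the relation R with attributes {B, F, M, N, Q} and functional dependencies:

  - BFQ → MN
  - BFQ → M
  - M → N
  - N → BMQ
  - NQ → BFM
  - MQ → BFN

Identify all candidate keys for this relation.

{M}; {N}; {B, F, Q}

{M}⁺: M→N adds N; N→BMQ adds B, Q; NQ→BFM adds F → {B, F, M, N, Q}.
{N}⁺: N→BMQ adds B, M, Q; NQ→BFM adds F → {B, F, M, N, Q}.
{B, F, Q}⁺: BFQ→MN adds M, N → {B, F, M, N, Q}. Minimal: {F, Q}⁺ = {F, Q}; {B, Q}⁺ = {B, Q}; {B, F}⁺ = {B, F} — none reach the full schema.
Any other superkey contains one of these as a subset, so there are no further candidate keys.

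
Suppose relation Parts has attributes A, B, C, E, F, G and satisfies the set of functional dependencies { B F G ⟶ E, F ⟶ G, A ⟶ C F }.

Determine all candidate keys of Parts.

AB

Attributes A, B never appear on any right-hand side, so every candidate key must contain {A, B}.
{A, B}⁺ = {A, B, C, E, F, G}, which is all of the schema, so {A, B} is the only candidate key.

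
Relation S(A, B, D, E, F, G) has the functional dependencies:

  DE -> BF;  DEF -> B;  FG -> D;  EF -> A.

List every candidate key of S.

Attributes E, G never appear on any right-hand side, so every candidate key must contain {E, G}.
{E, G}⁺ = {E, G}, which is not all of the schema, so we must add further attributes.
{D, E, G}⁺: DE→BF adds B, F; EF→A adds A → {A, B, D, E, F, G}. Minimal: {E, G}⁺ = {E, G}; {D, G}⁺ = {D, G}; {D, E}⁺ = {A, B, D, E, F} — none reach the full schema.
{E, F, G}⁺: FG→D adds D; EF→A adds A; DE→BF adds B → {A, B, D, E, F, G}. Minimal: {F, G}⁺ = {D, F, G}; {E, G}⁺ = {E, G}; {E, F}⁺ = {A, E, F} — none reach the full schema.
Any other superkey contains one of these as a subset, so there are no further candidate keys.

{D, E, G}; {E, F, G}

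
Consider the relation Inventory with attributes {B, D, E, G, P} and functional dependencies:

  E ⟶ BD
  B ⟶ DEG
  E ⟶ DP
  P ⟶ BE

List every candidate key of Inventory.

{B}⁺: B→DEG adds D, E, G; E→DP adds P → {B, D, E, G, P}.
{E}⁺: E→BD adds B, D; B→DEG adds G; E→DP adds P → {B, D, E, G, P}.
{P}⁺: P→BE adds B, E; E→BD adds D; B→DEG adds G → {B, D, E, G, P}.
Any other superkey contains one of these as a subset, so there are no further candidate keys.

B, E, P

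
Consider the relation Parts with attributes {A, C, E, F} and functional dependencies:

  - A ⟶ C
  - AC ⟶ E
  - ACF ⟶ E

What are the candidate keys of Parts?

{A, F}

Attributes A, F never appear on any right-hand side, so every candidate key must contain {A, F}.
{A, F}⁺ = {A, C, E, F}, which is all of the schema, so {A, F} is the only candidate key.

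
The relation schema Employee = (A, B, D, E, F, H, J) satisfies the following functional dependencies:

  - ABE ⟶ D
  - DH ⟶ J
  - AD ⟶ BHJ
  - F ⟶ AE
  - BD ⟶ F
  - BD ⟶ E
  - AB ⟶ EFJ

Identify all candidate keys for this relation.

(A, B); (A, D); (B, D); (B, F); (D, F)

{A, B}⁺: AB→EFJ adds E, F, J; ABE→D adds D; AD→BHJ adds H → {A, B, D, E, F, H, J}. Minimal: {B}⁺ = {B}; {A}⁺ = {A} — none reach the full schema.
{A, D}⁺: AD→BHJ adds B, H, J; BD→F adds F; BD→E adds E → {A, B, D, E, F, H, J}. Minimal: {D}⁺ = {D}; {A}⁺ = {A} — none reach the full schema.
{B, D}⁺: BD→F adds F; BD→E adds E; F→AE adds A; AB→EFJ adds J; AD→BHJ adds H → {A, B, D, E, F, H, J}. Minimal: {D}⁺ = {D}; {B}⁺ = {B} — none reach the full schema.
{B, F}⁺: F→AE adds A, E; AB→EFJ adds J; ABE→D adds D; AD→BHJ adds H → {A, B, D, E, F, H, J}. Minimal: {F}⁺ = {A, E, F}; {B}⁺ = {B} — none reach the full schema.
{D, F}⁺: F→AE adds A, E; AD→BHJ adds B, H, J → {A, B, D, E, F, H, J}. Minimal: {F}⁺ = {A, E, F}; {D}⁺ = {D} — none reach the full schema.
Any other superkey contains one of these as a subset, so there are no further candidate keys.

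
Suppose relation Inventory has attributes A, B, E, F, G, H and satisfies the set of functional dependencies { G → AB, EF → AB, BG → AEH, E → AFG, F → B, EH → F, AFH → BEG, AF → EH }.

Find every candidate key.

(E), (G), (A, F)

{E}⁺: E→AFG adds A, F, G; F→B adds B; AF→EH adds H → {A, B, E, F, G, H}.
{G}⁺: G→AB adds A, B; BG→AEH adds E, H; E→AFG adds F → {A, B, E, F, G, H}.
{A, F}⁺: F→B adds B; AF→EH adds E, H; E→AFG adds G → {A, B, E, F, G, H}.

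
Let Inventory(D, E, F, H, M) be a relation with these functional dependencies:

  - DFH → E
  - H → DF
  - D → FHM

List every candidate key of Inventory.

{D}⁺: D→FHM adds F, H, M; DFH→E adds E → {D, E, F, H, M}.
{H}⁺: H→DF adds D, F; D→FHM adds M; DFH→E adds E → {D, E, F, H, M}.
Any other superkey contains one of these as a subset, so there are no further candidate keys.

(D), (H)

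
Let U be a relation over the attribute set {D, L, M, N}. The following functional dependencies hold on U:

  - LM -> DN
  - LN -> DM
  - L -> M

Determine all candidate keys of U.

Attribute L never appears on the right-hand side of any dependency, so L must belong to every candidate key.
{L}⁺ = {D, L, M, N}, which is all of the schema, so {L} is the only candidate key.

L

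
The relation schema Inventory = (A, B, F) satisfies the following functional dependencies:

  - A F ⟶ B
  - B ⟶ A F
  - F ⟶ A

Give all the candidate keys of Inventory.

{B}⁺: B→AF adds A, F → {A, B, F}.
{F}⁺: F→A adds A; AF→B adds B → {A, B, F}.

{B}, {F}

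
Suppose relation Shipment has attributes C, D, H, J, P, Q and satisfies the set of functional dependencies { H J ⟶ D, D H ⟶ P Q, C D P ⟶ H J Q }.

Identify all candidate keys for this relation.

Attribute C never appears on the right-hand side of any dependency, so C must belong to every candidate key.
{C}⁺ = {C}, which is not all of the schema, so we must add further attributes.
{C, D, H}⁺: DH→PQ adds P, Q; CDP→HJQ adds J → {C, D, H, J, P, Q}.
{C, D, P}⁺: CDP→HJQ adds H, J, Q → {C, D, H, J, P, Q}.
{C, H, J}⁺: HJ→D adds D; DH→PQ adds P, Q → {C, D, H, J, P, Q}.

(C, D, H), (C, D, P), (C, H, J)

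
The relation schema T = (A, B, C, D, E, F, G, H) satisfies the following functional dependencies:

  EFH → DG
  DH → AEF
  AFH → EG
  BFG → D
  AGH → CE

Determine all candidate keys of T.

Attributes B, H never appear on any right-hand side, so every candidate key must contain {B, H}.
{B, H}⁺ = {B, H}, which is not all of the schema, so we must add further attributes.
{B, D, H}⁺: DH→AEF adds A, E, F; AFH→EG adds G; AGH→CE adds C → {A, B, C, D, E, F, G, H}.
{A, B, F, H}⁺: AFH→EG adds E, G; BFG→D adds D; AGH→CE adds C → {A, B, C, D, E, F, G, H}.
{B, E, F, H}⁺: EFH→DG adds D, G; DH→AEF adds A; AGH→CE adds C → {A, B, C, D, E, F, G, H}.
{B, F, G, H}⁺: BFG→D adds D; DH→AEF adds A, E; AGH→CE adds C → {A, B, C, D, E, F, G, H}.

{B, D, H}, {A, B, F, H}, {B, E, F, H}, {B, F, G, H}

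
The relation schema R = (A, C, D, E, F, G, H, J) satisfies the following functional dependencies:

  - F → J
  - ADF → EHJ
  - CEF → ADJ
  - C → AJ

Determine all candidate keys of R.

Attributes C, F, G never appear on any right-hand side, so every candidate key must contain {C, F, G}.
{C, F, G}⁺ = {A, C, F, G, J}, which is not all of the schema, so we must add further attributes.
{C, D, F, G}⁺: F→J adds J; C→AJ adds A; ADF→EHJ adds E, H → {A, C, D, E, F, G, H, J}. Minimal: {D, F, G}⁺ = {D, F, G, J}; {C, F, G}⁺ = {A, C, F, G, J}; {C, D, G}⁺ = {A, C, D, G, J}; … — none reach the full schema.
{C, E, F, G}⁺: F→J adds J; CEF→ADJ adds A, D; ADF→EHJ adds H → {A, C, D, E, F, G, H, J}. Minimal: {E, F, G}⁺ = {E, F, G, J}; {C, F, G}⁺ = {A, C, F, G, J}; {C, E, G}⁺ = {A, C, E, G, J}; … — none reach the full schema.

(C, D, F, G); (C, E, F, G)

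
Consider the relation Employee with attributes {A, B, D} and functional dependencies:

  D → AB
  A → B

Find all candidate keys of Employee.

{D}⁺: D→AB adds A, B → {A, B, D}.
No other minimal superkey exists.

{D}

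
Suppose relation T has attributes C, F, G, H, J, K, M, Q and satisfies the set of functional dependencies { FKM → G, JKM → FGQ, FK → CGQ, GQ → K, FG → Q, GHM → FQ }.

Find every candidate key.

Attributes H, J, M never appear on any right-hand side, so every candidate key must contain {H, J, M}.
{H, J, M}⁺ = {H, J, M}, which is not all of the schema, so we must add further attributes.
{G, H, J, M}⁺: GHM→FQ adds F, Q; GQ→K adds K; FK→CGQ adds C → {C, F, G, H, J, K, M, Q}. Minimal: {H, J, M}⁺ = {H, J, M}; {G, J, M}⁺ = {G, J, M}; {G, H, M}⁺ = {C, F, G, H, K, M, Q}; … — none reach the full schema.
{H, J, K, M}⁺: JKM→FGQ adds F, G, Q; FK→CGQ adds C → {C, F, G, H, J, K, M, Q}. Minimal: {J, K, M}⁺ = {C, F, G, J, K, M, Q}; {H, K, M}⁺ = {H, K, M}; {H, J, M}⁺ = {H, J, M}; … — none reach the full schema.
Any other superkey contains one of these as a subset, so there are no further candidate keys.

(G, H, J, M), (H, J, K, M)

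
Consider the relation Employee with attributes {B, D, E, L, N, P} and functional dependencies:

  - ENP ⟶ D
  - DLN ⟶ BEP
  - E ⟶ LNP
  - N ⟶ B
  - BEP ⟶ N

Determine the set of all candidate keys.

{E}⁺: E→LNP adds L, N, P; N→B adds B; ENP→D adds D → {B, D, E, L, N, P}.
{D, L, N}⁺: DLN→BEP adds B, E, P → {B, D, E, L, N, P}.
Any other superkey contains one of these as a subset, so there are no further candidate keys.

{E}, {D, L, N}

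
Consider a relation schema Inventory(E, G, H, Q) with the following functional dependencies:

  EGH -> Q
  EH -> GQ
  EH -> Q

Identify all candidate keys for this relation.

Attributes E, H never appear on any right-hand side, so every candidate key must contain {E, H}.
{E, H}⁺ = {E, G, H, Q}, which is all of the schema, so {E, H} is the only candidate key.

{E, H}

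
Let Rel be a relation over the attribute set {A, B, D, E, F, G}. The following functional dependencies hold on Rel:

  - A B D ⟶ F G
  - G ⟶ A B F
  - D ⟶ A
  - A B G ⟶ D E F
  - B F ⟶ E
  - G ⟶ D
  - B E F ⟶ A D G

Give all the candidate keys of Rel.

G; BD; BF

{G}⁺: G→ABF adds A, B, F; ABG→DEF adds D, E → {A, B, D, E, F, G}.
{B, D}⁺: D→A adds A; ABD→FG adds F, G; ABG→DEF adds E → {A, B, D, E, F, G}.
{B, F}⁺: BF→E adds E; BEF→ADG adds A, D, G → {A, B, D, E, F, G}.
Any other superkey contains one of these as a subset, so there are no further candidate keys.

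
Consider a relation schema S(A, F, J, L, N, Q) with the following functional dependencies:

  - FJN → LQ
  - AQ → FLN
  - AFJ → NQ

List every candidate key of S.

Attributes A, J never appear on any right-hand side, so every candidate key must contain {A, J}.
{A, J}⁺ = {A, J}, which is not all of the schema, so we must add further attributes.
{A, F, J}⁺: AFJ→NQ adds N, Q; FJN→LQ adds L → {A, F, J, L, N, Q}. Minimal: {F, J}⁺ = {F, J}; {A, J}⁺ = {A, J}; {A, F}⁺ = {A, F} — none reach the full schema.
{A, J, Q}⁺: AQ→FLN adds F, L, N → {A, F, J, L, N, Q}. Minimal: {J, Q}⁺ = {J, Q}; {A, Q}⁺ = {A, F, L, N, Q}; {A, J}⁺ = {A, J} — none reach the full schema.
Any other superkey contains one of these as a subset, so there are no further candidate keys.

(A, F, J), (A, J, Q)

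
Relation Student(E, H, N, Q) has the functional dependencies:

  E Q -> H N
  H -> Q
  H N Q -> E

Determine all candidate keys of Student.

{E, H}; {E, Q}; {H, N}

{E, H}⁺: H→Q adds Q; EQ→HN adds N → {E, H, N, Q}. Minimal: {H}⁺ = {H, Q}; {E}⁺ = {E} — none reach the full schema.
{E, Q}⁺: EQ→HN adds H, N → {E, H, N, Q}. Minimal: {Q}⁺ = {Q}; {E}⁺ = {E} — none reach the full schema.
{H, N}⁺: H→Q adds Q; HNQ→E adds E → {E, H, N, Q}. Minimal: {N}⁺ = {N}; {H}⁺ = {H, Q} — none reach the full schema.
Any other superkey contains one of these as a subset, so there are no further candidate keys.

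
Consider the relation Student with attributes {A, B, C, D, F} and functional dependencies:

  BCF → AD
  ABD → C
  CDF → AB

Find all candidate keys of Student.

BCF, CDF, ABDF

Attribute F never appears on the right-hand side of any dependency, so F must belong to every candidate key.
{F}⁺ = {F}, which is not all of the schema, so we must add further attributes.
{B, C, F}⁺: BCF→AD adds A, D → {A, B, C, D, F}. Minimal: {C, F}⁺ = {C, F}; {B, F}⁺ = {B, F}; {B, C}⁺ = {B, C} — none reach the full schema.
{C, D, F}⁺: CDF→AB adds A, B → {A, B, C, D, F}. Minimal: {D, F}⁺ = {D, F}; {C, F}⁺ = {C, F}; {C, D}⁺ = {C, D} — none reach the full schema.
{A, B, D, F}⁺: ABD→C adds C → {A, B, C, D, F}. Minimal: {B, D, F}⁺ = {B, D, F}; {A, D, F}⁺ = {A, D, F}; {A, B, F}⁺ = {A, B, F}; … — none reach the full schema.
Any other superkey contains one of these as a subset, so there are no further candidate keys.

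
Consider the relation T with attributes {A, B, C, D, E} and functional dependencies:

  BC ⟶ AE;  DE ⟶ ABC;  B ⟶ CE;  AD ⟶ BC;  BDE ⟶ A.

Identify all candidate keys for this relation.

{A, D}, {B, D}, {D, E}

{A, D}⁺: AD→BC adds B, C; BC→AE adds E → {A, B, C, D, E}. Minimal: {D}⁺ = {D}; {A}⁺ = {A} — none reach the full schema.
{B, D}⁺: B→CE adds C, E; BDE→A adds A → {A, B, C, D, E}. Minimal: {D}⁺ = {D}; {B}⁺ = {A, B, C, E} — none reach the full schema.
{D, E}⁺: DE→ABC adds A, B, C → {A, B, C, D, E}. Minimal: {E}⁺ = {E}; {D}⁺ = {D} — none reach the full schema.
Any other superkey contains one of these as a subset, so there are no further candidate keys.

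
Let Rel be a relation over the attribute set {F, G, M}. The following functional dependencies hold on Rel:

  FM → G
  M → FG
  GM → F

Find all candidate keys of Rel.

{M}⁺: M→FG adds F, G → {F, G, M}.
No other minimal superkey exists.

(M)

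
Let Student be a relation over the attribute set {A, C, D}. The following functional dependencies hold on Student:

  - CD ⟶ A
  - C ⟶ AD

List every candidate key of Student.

Attribute C never appears on the right-hand side of any dependency, so C must belong to every candidate key.
{C}⁺ = {A, C, D}, which is all of the schema, so {C} is the only candidate key.

C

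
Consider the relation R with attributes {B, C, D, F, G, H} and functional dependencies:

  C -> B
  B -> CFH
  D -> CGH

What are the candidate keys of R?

D

Attribute D never appears on the right-hand side of any dependency, so D must belong to every candidate key.
{D}⁺ = {B, C, D, F, G, H}, which is all of the schema, so {D} is the only candidate key.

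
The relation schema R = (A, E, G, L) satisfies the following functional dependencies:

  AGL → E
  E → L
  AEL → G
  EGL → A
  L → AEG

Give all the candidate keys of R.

{E}⁺: E→L adds L; L→AEG adds A, G → {A, E, G, L}.
{L}⁺: L→AEG adds A, E, G → {A, E, G, L}.
Any other superkey contains one of these as a subset, so there are no further candidate keys.

{E}; {L}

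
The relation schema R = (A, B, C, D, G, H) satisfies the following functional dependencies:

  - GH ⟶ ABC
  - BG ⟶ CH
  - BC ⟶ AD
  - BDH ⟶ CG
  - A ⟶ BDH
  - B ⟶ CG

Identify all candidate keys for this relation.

{A}, {B}, {G, H}

{A}⁺: A→BDH adds B, D, H; B→CG adds C, G → {A, B, C, D, G, H}.
{B}⁺: B→CG adds C, G; BG→CH adds H; BC→AD adds A, D → {A, B, C, D, G, H}.
{G, H}⁺: GH→ABC adds A, B, C; BC→AD adds D → {A, B, C, D, G, H}.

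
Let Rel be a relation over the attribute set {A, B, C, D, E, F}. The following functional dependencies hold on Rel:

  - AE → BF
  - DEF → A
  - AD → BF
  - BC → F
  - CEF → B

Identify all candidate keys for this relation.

Attributes C, D, E never appear on any right-hand side, so every candidate key must contain {C, D, E}.
{C, D, E}⁺ = {C, D, E}, which is not all of the schema, so we must add further attributes.
{A, C, D, E}⁺: AE→BF adds B, F → {A, B, C, D, E, F}. Minimal: {C, D, E}⁺ = {C, D, E}; {A, D, E}⁺ = {A, B, D, E, F}; {A, C, E}⁺ = {A, B, C, E, F}; … — none reach the full schema.
{B, C, D, E}⁺: BC→F adds F; DEF→A adds A → {A, B, C, D, E, F}. Minimal: {C, D, E}⁺ = {C, D, E}; {B, D, E}⁺ = {B, D, E}; {B, C, E}⁺ = {B, C, E, F}; … — none reach the full schema.
{C, D, E, F}⁺: DEF→A adds A; AD→BF adds B → {A, B, C, D, E, F}. Minimal: {D, E, F}⁺ = {A, B, D, E, F}; {C, E, F}⁺ = {B, C, E, F}; {C, D, F}⁺ = {C, D, F}; … — none reach the full schema.
Any other superkey contains one of these as a subset, so there are no further candidate keys.

{A, C, D, E}, {B, C, D, E}, {C, D, E, F}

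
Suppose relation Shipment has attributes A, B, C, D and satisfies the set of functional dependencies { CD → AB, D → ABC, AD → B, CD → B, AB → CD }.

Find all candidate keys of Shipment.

(D), (A, B)

{D}⁺: D→ABC adds A, B, C → {A, B, C, D}.
{A, B}⁺: AB→CD adds C, D → {A, B, C, D}. Minimal: {B}⁺ = {B}; {A}⁺ = {A} — none reach the full schema.
Any other superkey contains one of these as a subset, so there are no further candidate keys.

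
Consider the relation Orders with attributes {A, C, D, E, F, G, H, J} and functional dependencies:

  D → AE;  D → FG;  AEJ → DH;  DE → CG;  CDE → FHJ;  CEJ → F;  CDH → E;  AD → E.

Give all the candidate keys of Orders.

{D}, {A, E, J}

{D}⁺: D→AE adds A, E; D→FG adds F, G; DE→CG adds C; CDE→FHJ adds H, J → {A, C, D, E, F, G, H, J}.
{A, E, J}⁺: AEJ→DH adds D, H; DE→CG adds C, G; CDE→FHJ adds F → {A, C, D, E, F, G, H, J}.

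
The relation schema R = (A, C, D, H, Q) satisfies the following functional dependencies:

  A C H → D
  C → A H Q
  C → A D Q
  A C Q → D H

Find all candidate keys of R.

(C)

Attribute C never appears on the right-hand side of any dependency, so C must belong to every candidate key.
{C}⁺ = {A, C, D, H, Q}, which is all of the schema, so {C} is the only candidate key.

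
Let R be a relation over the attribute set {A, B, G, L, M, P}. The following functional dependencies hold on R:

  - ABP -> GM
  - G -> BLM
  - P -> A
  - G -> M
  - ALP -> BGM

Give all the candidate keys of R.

{B, P}⁺: P→A adds A; ABP→GM adds G, M; G→BLM adds L → {A, B, G, L, M, P}. Minimal: {P}⁺ = {A, P}; {B}⁺ = {B} — none reach the full schema.
{G, P}⁺: G→BLM adds B, L, M; P→A adds A → {A, B, G, L, M, P}. Minimal: {P}⁺ = {A, P}; {G}⁺ = {B, G, L, M} — none reach the full schema.
{L, P}⁺: P→A adds A; ALP→BGM adds B, G, M → {A, B, G, L, M, P}. Minimal: {P}⁺ = {A, P}; {L}⁺ = {L} — none reach the full schema.

BP, GP, LP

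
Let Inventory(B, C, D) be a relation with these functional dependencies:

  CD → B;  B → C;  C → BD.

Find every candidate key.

{B}⁺: B→C adds C; C→BD adds D → {B, C, D}.
{C}⁺: C→BD adds B, D → {B, C, D}.
Any other superkey contains one of these as a subset, so there are no further candidate keys.

{B}, {C}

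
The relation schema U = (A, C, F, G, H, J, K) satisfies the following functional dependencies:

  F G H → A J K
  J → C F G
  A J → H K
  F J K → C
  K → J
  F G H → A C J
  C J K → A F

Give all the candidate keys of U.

{K}⁺: K→J adds J; J→CFG adds C, F, G; CJK→AF adds A; AJ→HK adds H → {A, C, F, G, H, J, K}.
{A, J}⁺: J→CFG adds C, F, G; AJ→HK adds H, K → {A, C, F, G, H, J, K}. Minimal: {J}⁺ = {C, F, G, J}; {A}⁺ = {A} — none reach the full schema.
{H, J}⁺: J→CFG adds C, F, G; FGH→ACJ adds A; FGH→AJK adds K → {A, C, F, G, H, J, K}. Minimal: {J}⁺ = {C, F, G, J}; {H}⁺ = {H} — none reach the full schema.
{F, G, H}⁺: FGH→AJK adds A, J, K; J→CFG adds C → {A, C, F, G, H, J, K}. Minimal: {G, H}⁺ = {G, H}; {F, H}⁺ = {F, H}; {F, G}⁺ = {F, G} — none reach the full schema.

(K); (A, J); (H, J); (F, G, H)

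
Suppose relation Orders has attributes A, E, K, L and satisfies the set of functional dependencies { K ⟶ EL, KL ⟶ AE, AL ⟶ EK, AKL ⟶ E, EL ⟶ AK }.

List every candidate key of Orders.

K, AL, EL

{K}⁺: K→EL adds E, L; KL→AE adds A → {A, E, K, L}.
{A, L}⁺: AL→EK adds E, K → {A, E, K, L}.
{E, L}⁺: EL→AK adds A, K → {A, E, K, L}.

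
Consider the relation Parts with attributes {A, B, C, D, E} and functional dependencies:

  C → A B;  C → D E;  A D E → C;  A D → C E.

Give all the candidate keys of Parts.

{C}⁺: C→AB adds A, B; C→DE adds D, E → {A, B, C, D, E}.
{A, D}⁺: AD→CE adds C, E; C→AB adds B → {A, B, C, D, E}. Minimal: {D}⁺ = {D}; {A}⁺ = {A} — none reach the full schema.

{C}; {A, D}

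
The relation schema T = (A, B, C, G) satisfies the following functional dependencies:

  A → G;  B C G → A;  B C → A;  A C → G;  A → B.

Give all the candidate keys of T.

Attribute C never appears on the right-hand side of any dependency, so C must belong to every candidate key.
{C}⁺ = {C}, which is not all of the schema, so we must add further attributes.
{A, C}⁺: A→G adds G; A→B adds B → {A, B, C, G}. Minimal: {C}⁺ = {C}; {A}⁺ = {A, B, G} — none reach the full schema.
{B, C}⁺: BC→A adds A; AC→G adds G → {A, B, C, G}. Minimal: {C}⁺ = {C}; {B}⁺ = {B} — none reach the full schema.

(A, C), (B, C)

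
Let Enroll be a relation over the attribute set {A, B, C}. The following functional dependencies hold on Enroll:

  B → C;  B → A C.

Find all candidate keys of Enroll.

{B}

Attribute B never appears on the right-hand side of any dependency, so B must belong to every candidate key.
{B}⁺ = {A, B, C}, which is all of the schema, so {B} is the only candidate key.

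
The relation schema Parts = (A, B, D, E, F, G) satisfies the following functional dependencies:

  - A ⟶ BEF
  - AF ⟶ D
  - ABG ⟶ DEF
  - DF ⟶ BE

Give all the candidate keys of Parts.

Attributes A, G never appear on any right-hand side, so every candidate key must contain {A, G}.
{A, G}⁺ = {A, B, D, E, F, G}, which is all of the schema, so {A, G} is the only candidate key.

{A, G}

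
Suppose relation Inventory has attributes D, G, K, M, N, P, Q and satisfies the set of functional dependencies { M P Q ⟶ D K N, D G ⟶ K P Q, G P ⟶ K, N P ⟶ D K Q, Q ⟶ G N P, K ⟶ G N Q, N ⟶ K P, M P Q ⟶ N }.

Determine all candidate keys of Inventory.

Attribute M never appears on the right-hand side of any dependency, so M must belong to every candidate key.
{M}⁺ = {M}, which is not all of the schema, so we must add further attributes.
{K, M}⁺: K→GNQ adds G, N, Q; N→KP adds P; MPQ→DKN adds D → {D, G, K, M, N, P, Q}. Minimal: {M}⁺ = {M}; {K}⁺ = {D, G, K, N, P, Q} — none reach the full schema.
{M, N}⁺: N→KP adds K, P; NP→DKQ adds D, Q; Q→GNP adds G → {D, G, K, M, N, P, Q}. Minimal: {N}⁺ = {D, G, K, N, P, Q}; {M}⁺ = {M} — none reach the full schema.
{M, Q}⁺: Q→GNP adds G, N, P; N→KP adds K; MPQ→DKN adds D → {D, G, K, M, N, P, Q}. Minimal: {Q}⁺ = {D, G, K, N, P, Q}; {M}⁺ = {M} — none reach the full schema.
{D, G, M}⁺: DG→KPQ adds K, P, Q; Q→GNP adds N → {D, G, K, M, N, P, Q}. Minimal: {G, M}⁺ = {G, M}; {D, M}⁺ = {D, M}; {D, G}⁺ = {D, G, K, N, P, Q} — none reach the full schema.
{G, M, P}⁺: GP→K adds K; K→GNQ adds N, Q; MPQ→DKN adds D → {D, G, K, M, N, P, Q}. Minimal: {M, P}⁺ = {M, P}; {G, P}⁺ = {D, G, K, N, P, Q}; {G, M}⁺ = {G, M} — none reach the full schema.

{K, M}; {M, N}; {M, Q}; {D, G, M}; {G, M, P}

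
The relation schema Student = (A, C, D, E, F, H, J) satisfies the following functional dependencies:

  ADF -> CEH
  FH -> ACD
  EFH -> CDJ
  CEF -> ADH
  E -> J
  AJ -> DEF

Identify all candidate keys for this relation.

(A, E), (A, J), (F, H), (A, D, F), (C, E, F)

{A, E}⁺: E→J adds J; AJ→DEF adds D, F; ADF→CEH adds C, H → {A, C, D, E, F, H, J}. Minimal: {E}⁺ = {E, J}; {A}⁺ = {A} — none reach the full schema.
{A, J}⁺: AJ→DEF adds D, E, F; ADF→CEH adds C, H → {A, C, D, E, F, H, J}. Minimal: {J}⁺ = {J}; {A}⁺ = {A} — none reach the full schema.
{F, H}⁺: FH→ACD adds A, C, D; ADF→CEH adds E; EFH→CDJ adds J → {A, C, D, E, F, H, J}. Minimal: {H}⁺ = {H}; {F}⁺ = {F} — none reach the full schema.
{A, D, F}⁺: ADF→CEH adds C, E, H; EFH→CDJ adds J → {A, C, D, E, F, H, J}. Minimal: {D, F}⁺ = {D, F}; {A, F}⁺ = {A, F}; {A, D}⁺ = {A, D} — none reach the full schema.
{C, E, F}⁺: CEF→ADH adds A, D, H; E→J adds J → {A, C, D, E, F, H, J}. Minimal: {E, F}⁺ = {E, F, J}; {C, F}⁺ = {C, F}; {C, E}⁺ = {C, E, J} — none reach the full schema.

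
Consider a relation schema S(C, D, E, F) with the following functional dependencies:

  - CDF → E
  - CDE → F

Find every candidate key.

CDE, CDF

Attributes C, D never appear on any right-hand side, so every candidate key must contain {C, D}.
{C, D}⁺ = {C, D}, which is not all of the schema, so we must add further attributes.
{C, D, E}⁺: CDE→F adds F → {C, D, E, F}. Minimal: {D, E}⁺ = {D, E}; {C, E}⁺ = {C, E}; {C, D}⁺ = {C, D} — none reach the full schema.
{C, D, F}⁺: CDF→E adds E → {C, D, E, F}. Minimal: {D, F}⁺ = {D, F}; {C, F}⁺ = {C, F}; {C, D}⁺ = {C, D} — none reach the full schema.
Any other superkey contains one of these as a subset, so there are no further candidate keys.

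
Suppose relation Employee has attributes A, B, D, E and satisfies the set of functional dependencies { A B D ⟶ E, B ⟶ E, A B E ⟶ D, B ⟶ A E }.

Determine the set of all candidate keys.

(B)

Attribute B never appears on the right-hand side of any dependency, so B must belong to every candidate key.
{B}⁺ = {A, B, D, E}, which is all of the schema, so {B} is the only candidate key.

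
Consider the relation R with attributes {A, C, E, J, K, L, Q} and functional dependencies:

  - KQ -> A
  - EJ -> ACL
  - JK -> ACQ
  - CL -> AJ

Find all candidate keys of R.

(E, J, K), (C, E, K, L)

{E, J, K}⁺: EJ→ACL adds A, C, L; JK→ACQ adds Q → {A, C, E, J, K, L, Q}. Minimal: {J, K}⁺ = {A, C, J, K, Q}; {E, K}⁺ = {E, K}; {E, J}⁺ = {A, C, E, J, L} — none reach the full schema.
{C, E, K, L}⁺: CL→AJ adds A, J; JK→ACQ adds Q → {A, C, E, J, K, L, Q}. Minimal: {E, K, L}⁺ = {E, K, L}; {C, K, L}⁺ = {A, C, J, K, L, Q}; {C, E, L}⁺ = {A, C, E, J, L}; … — none reach the full schema.
Any other superkey contains one of these as a subset, so there are no further candidate keys.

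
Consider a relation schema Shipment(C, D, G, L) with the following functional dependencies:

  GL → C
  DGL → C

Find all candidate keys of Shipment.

Attributes D, G, L never appear on any right-hand side, so every candidate key must contain {D, G, L}.
{D, G, L}⁺ = {C, D, G, L}, which is all of the schema, so {D, G, L} is the only candidate key.

DGL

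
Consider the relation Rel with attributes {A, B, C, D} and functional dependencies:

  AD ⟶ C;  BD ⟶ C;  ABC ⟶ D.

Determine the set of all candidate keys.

Attributes A, B never appear on any right-hand side, so every candidate key must contain {A, B}.
{A, B}⁺ = {A, B}, which is not all of the schema, so we must add further attributes.
{A, B, C}⁺: ABC→D adds D → {A, B, C, D}. Minimal: {B, C}⁺ = {B, C}; {A, C}⁺ = {A, C}; {A, B}⁺ = {A, B} — none reach the full schema.
{A, B, D}⁺: AD→C adds C → {A, B, C, D}. Minimal: {B, D}⁺ = {B, C, D}; {A, D}⁺ = {A, C, D}; {A, B}⁺ = {A, B} — none reach the full schema.
Any other superkey contains one of these as a subset, so there are no further candidate keys.

(A, B, C); (A, B, D)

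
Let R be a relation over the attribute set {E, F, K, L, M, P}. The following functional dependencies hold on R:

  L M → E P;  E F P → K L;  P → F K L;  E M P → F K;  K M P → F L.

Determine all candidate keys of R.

{L, M}, {M, P}

Attribute M never appears on the right-hand side of any dependency, so M must belong to every candidate key.
{M}⁺ = {M}, which is not all of the schema, so we must add further attributes.
{L, M}⁺: LM→EP adds E, P; P→FKL adds F, K → {E, F, K, L, M, P}. Minimal: {M}⁺ = {M}; {L}⁺ = {L} — none reach the full schema.
{M, P}⁺: P→FKL adds F, K, L; LM→EP adds E → {E, F, K, L, M, P}. Minimal: {P}⁺ = {F, K, L, P}; {M}⁺ = {M} — none reach the full schema.
Any other superkey contains one of these as a subset, so there are no further candidate keys.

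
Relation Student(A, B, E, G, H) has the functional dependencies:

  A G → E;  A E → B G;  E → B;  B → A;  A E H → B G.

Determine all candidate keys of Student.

EH, AGH, BGH

Attribute H never appears on the right-hand side of any dependency, so H must belong to every candidate key.
{H}⁺ = {H}, which is not all of the schema, so we must add further attributes.
{E, H}⁺: E→B adds B; B→A adds A; AEH→BG adds G → {A, B, E, G, H}. Minimal: {H}⁺ = {H}; {E}⁺ = {A, B, E, G} — none reach the full schema.
{A, G, H}⁺: AG→E adds E; AE→BG adds B → {A, B, E, G, H}. Minimal: {G, H}⁺ = {G, H}; {A, H}⁺ = {A, H}; {A, G}⁺ = {A, B, E, G} — none reach the full schema.
{B, G, H}⁺: B→A adds A; AG→E adds E → {A, B, E, G, H}. Minimal: {G, H}⁺ = {G, H}; {B, H}⁺ = {A, B, H}; {B, G}⁺ = {A, B, E, G} — none reach the full schema.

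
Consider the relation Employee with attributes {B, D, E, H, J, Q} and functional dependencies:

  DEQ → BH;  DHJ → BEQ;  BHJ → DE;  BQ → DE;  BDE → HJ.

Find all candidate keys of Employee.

(B, Q); (B, D, E); (B, H, J); (D, E, Q); (D, H, J)

{B, Q}⁺: BQ→DE adds D, E; BDE→HJ adds H, J → {B, D, E, H, J, Q}. Minimal: {Q}⁺ = {Q}; {B}⁺ = {B} — none reach the full schema.
{B, D, E}⁺: BDE→HJ adds H, J; DHJ→BEQ adds Q → {B, D, E, H, J, Q}. Minimal: {D, E}⁺ = {D, E}; {B, E}⁺ = {B, E}; {B, D}⁺ = {B, D} — none reach the full schema.
{B, H, J}⁺: BHJ→DE adds D, E; DHJ→BEQ adds Q → {B, D, E, H, J, Q}. Minimal: {H, J}⁺ = {H, J}; {B, J}⁺ = {B, J}; {B, H}⁺ = {B, H} — none reach the full schema.
{D, E, Q}⁺: DEQ→BH adds B, H; BDE→HJ adds J → {B, D, E, H, J, Q}. Minimal: {E, Q}⁺ = {E, Q}; {D, Q}⁺ = {D, Q}; {D, E}⁺ = {D, E} — none reach the full schema.
{D, H, J}⁺: DHJ→BEQ adds B, E, Q → {B, D, E, H, J, Q}. Minimal: {H, J}⁺ = {H, J}; {D, J}⁺ = {D, J}; {D, H}⁺ = {D, H} — none reach the full schema.
Any other superkey contains one of these as a subset, so there are no further candidate keys.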